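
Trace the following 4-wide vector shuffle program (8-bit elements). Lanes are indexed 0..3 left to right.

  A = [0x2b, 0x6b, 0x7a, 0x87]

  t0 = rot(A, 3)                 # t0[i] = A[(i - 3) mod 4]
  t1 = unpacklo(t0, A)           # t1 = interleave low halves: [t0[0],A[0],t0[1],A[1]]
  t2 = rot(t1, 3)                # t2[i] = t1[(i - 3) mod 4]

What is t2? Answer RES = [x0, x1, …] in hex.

RES = [0x2b, 0x7a, 0x6b, 0x6b]

  t0: 6b 7a 87 2b
  t1: 6b 2b 7a 6b
  t2: 2b 7a 6b 6b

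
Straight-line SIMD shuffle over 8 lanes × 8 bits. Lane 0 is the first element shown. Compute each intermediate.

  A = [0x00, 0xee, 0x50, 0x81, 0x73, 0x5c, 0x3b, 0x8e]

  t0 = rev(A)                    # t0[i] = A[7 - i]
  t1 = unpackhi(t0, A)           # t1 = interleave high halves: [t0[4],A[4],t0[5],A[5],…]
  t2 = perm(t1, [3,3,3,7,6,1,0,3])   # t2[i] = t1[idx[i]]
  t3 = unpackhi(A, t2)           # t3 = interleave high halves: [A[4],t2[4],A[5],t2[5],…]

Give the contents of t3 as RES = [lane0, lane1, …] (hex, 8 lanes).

RES = [0x73, 0x00, 0x5c, 0x73, 0x3b, 0x81, 0x8e, 0x5c]

t0 = [0x8e, 0x3b, 0x5c, 0x73, 0x81, 0x50, 0xee, 0x00]
t1 = [0x81, 0x73, 0x50, 0x5c, 0xee, 0x3b, 0x00, 0x8e]
t2 = [0x5c, 0x5c, 0x5c, 0x8e, 0x00, 0x73, 0x81, 0x5c]
t3 = [0x73, 0x00, 0x5c, 0x73, 0x3b, 0x81, 0x8e, 0x5c]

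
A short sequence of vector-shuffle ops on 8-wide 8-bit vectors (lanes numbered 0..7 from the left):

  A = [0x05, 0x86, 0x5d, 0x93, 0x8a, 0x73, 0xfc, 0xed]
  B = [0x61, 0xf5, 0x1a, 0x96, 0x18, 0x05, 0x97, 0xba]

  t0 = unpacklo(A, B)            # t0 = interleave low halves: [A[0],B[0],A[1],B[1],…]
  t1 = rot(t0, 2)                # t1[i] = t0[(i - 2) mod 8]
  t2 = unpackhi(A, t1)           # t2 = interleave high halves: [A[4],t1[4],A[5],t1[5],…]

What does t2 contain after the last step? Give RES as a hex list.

  t0: 05 61 86 f5 5d 1a 93 96
  t1: 93 96 05 61 86 f5 5d 1a
  t2: 8a 86 73 f5 fc 5d ed 1a

RES = [ 0x8a  0x86  0x73  0xf5  0xfc  0x5d  0xed  0x1a ]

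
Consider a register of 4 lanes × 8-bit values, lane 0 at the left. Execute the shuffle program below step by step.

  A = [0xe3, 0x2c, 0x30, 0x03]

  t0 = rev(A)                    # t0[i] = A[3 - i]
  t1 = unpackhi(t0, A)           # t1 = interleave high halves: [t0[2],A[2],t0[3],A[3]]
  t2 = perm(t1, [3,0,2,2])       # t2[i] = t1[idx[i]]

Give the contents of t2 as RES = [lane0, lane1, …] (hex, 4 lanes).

→ t0 |03|30|2c|e3|
→ t1 |2c|30|e3|03|
→ t2 |03|2c|e3|e3|

RES = [0x03, 0x2c, 0xe3, 0xe3]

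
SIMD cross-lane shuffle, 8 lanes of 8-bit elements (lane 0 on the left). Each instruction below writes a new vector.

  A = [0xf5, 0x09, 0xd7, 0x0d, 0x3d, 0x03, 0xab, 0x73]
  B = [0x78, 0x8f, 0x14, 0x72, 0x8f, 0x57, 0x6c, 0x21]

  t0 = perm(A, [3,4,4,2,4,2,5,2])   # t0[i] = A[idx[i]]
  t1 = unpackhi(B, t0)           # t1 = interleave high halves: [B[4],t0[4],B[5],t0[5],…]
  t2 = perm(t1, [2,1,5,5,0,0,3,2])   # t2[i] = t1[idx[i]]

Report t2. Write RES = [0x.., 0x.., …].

t0 = [0x0d, 0x3d, 0x3d, 0xd7, 0x3d, 0xd7, 0x03, 0xd7]
t1 = [0x8f, 0x3d, 0x57, 0xd7, 0x6c, 0x03, 0x21, 0xd7]
t2 = [0x57, 0x3d, 0x03, 0x03, 0x8f, 0x8f, 0xd7, 0x57]

RES = [0x57, 0x3d, 0x03, 0x03, 0x8f, 0x8f, 0xd7, 0x57]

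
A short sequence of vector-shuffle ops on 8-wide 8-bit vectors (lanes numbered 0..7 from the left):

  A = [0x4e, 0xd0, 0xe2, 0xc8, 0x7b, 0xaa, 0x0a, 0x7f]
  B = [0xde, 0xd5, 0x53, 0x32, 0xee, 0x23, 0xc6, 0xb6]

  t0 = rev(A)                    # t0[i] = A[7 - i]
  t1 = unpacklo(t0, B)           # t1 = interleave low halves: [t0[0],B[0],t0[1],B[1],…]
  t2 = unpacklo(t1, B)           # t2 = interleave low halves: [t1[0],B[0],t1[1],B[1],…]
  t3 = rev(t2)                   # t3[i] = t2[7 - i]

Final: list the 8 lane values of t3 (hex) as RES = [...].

RES = [ 0x32  0xd5  0x53  0x0a  0xd5  0xde  0xde  0x7f ]

  t0: 7f 0a aa 7b c8 e2 d0 4e
  t1: 7f de 0a d5 aa 53 7b 32
  t2: 7f de de d5 0a 53 d5 32
  t3: 32 d5 53 0a d5 de de 7f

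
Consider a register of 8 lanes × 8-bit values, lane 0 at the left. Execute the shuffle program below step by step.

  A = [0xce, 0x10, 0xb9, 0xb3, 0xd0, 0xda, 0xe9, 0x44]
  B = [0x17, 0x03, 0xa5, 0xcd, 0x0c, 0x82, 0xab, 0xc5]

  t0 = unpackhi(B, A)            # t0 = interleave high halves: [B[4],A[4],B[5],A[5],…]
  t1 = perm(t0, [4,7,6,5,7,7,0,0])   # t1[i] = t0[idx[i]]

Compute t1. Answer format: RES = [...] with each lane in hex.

RES = [0xab, 0x44, 0xc5, 0xe9, 0x44, 0x44, 0x0c, 0x0c]

  t0: 0c d0 82 da ab e9 c5 44
  t1: ab 44 c5 e9 44 44 0c 0c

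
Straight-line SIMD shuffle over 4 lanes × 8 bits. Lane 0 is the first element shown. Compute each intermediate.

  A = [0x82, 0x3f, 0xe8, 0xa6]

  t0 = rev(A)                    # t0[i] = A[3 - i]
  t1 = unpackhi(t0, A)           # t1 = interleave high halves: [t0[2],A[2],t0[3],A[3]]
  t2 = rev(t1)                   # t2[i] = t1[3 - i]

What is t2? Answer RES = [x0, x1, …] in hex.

  t0: a6 e8 3f 82
  t1: 3f e8 82 a6
  t2: a6 82 e8 3f

RES = [0xa6, 0x82, 0xe8, 0x3f]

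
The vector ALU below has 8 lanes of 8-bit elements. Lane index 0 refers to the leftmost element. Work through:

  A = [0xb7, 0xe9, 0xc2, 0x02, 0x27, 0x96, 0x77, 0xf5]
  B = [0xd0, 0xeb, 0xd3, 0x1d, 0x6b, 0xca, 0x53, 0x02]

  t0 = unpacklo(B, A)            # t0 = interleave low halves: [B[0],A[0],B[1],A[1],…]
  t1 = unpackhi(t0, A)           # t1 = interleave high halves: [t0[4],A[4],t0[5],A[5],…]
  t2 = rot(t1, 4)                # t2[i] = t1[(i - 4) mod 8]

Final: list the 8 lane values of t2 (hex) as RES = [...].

  t0: d0 b7 eb e9 d3 c2 1d 02
  t1: d3 27 c2 96 1d 77 02 f5
  t2: 1d 77 02 f5 d3 27 c2 96

RES = [0x1d, 0x77, 0x02, 0xf5, 0xd3, 0x27, 0xc2, 0x96]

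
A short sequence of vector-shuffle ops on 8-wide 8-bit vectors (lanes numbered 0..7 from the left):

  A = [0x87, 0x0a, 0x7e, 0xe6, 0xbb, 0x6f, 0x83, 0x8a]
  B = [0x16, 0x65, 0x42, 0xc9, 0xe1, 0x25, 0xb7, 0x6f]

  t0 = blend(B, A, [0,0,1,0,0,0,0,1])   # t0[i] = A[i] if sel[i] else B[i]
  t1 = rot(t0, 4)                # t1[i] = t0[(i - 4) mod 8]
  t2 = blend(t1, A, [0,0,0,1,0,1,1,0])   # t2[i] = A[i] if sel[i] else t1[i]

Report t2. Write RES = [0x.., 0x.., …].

RES = [ 0xe1  0x25  0xb7  0xe6  0x16  0x6f  0x83  0xc9 ]

t0 = [0x16, 0x65, 0x7e, 0xc9, 0xe1, 0x25, 0xb7, 0x8a]
t1 = [0xe1, 0x25, 0xb7, 0x8a, 0x16, 0x65, 0x7e, 0xc9]
t2 = [0xe1, 0x25, 0xb7, 0xe6, 0x16, 0x6f, 0x83, 0xc9]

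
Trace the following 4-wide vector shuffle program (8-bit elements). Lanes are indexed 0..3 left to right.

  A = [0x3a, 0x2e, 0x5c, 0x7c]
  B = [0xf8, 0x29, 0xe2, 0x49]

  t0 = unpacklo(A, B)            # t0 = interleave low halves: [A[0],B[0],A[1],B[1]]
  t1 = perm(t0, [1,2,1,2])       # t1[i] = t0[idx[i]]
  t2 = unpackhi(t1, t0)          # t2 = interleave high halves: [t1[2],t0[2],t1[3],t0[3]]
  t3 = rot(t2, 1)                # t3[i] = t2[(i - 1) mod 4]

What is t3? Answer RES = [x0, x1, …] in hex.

→ t0 |3a|f8|2e|29|
→ t1 |f8|2e|f8|2e|
→ t2 |f8|2e|2e|29|
→ t3 |29|f8|2e|2e|

RES = [ 0x29  0xf8  0x2e  0x2e ]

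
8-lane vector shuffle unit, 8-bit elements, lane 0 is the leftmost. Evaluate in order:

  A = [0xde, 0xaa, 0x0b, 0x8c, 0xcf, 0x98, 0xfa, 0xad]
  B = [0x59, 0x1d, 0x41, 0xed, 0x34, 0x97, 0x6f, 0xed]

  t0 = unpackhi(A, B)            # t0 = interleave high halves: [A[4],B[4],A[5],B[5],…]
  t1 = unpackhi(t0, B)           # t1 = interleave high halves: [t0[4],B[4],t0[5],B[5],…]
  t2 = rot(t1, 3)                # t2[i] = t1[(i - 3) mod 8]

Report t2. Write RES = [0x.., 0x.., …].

RES = [0x6f, 0xed, 0xed, 0xfa, 0x34, 0x6f, 0x97, 0xad]

t0 = [0xcf, 0x34, 0x98, 0x97, 0xfa, 0x6f, 0xad, 0xed]
t1 = [0xfa, 0x34, 0x6f, 0x97, 0xad, 0x6f, 0xed, 0xed]
t2 = [0x6f, 0xed, 0xed, 0xfa, 0x34, 0x6f, 0x97, 0xad]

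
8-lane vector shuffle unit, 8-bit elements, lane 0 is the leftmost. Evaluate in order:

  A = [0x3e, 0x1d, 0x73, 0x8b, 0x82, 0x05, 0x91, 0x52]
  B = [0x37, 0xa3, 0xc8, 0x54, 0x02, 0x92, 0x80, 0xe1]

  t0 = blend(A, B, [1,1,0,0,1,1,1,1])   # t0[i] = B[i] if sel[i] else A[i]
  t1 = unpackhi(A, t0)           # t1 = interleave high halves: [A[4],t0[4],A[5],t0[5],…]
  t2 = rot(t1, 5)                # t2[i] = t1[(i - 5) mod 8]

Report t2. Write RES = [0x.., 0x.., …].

RES = [ 0x92  0x91  0x80  0x52  0xe1  0x82  0x02  0x05 ]

  t0: 37 a3 73 8b 02 92 80 e1
  t1: 82 02 05 92 91 80 52 e1
  t2: 92 91 80 52 e1 82 02 05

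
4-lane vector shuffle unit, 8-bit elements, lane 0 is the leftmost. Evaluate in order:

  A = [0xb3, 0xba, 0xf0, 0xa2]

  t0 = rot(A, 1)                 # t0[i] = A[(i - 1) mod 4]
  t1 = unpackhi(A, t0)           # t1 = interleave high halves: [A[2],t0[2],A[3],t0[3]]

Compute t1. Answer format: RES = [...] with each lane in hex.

RES = [0xf0, 0xba, 0xa2, 0xf0]

t0 = [0xa2, 0xb3, 0xba, 0xf0]
t1 = [0xf0, 0xba, 0xa2, 0xf0]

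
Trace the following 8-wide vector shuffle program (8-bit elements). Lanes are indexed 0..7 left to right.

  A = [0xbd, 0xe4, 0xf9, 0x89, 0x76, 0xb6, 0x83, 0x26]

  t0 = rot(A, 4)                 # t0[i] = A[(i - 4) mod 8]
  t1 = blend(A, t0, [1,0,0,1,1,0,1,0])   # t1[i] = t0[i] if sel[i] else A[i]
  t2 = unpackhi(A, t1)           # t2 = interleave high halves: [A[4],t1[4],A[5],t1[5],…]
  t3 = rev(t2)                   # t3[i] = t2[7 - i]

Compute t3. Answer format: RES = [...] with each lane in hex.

RES = [ 0x26  0x26  0xf9  0x83  0xb6  0xb6  0xbd  0x76 ]

t0 = [0x76, 0xb6, 0x83, 0x26, 0xbd, 0xe4, 0xf9, 0x89]
t1 = [0x76, 0xe4, 0xf9, 0x26, 0xbd, 0xb6, 0xf9, 0x26]
t2 = [0x76, 0xbd, 0xb6, 0xb6, 0x83, 0xf9, 0x26, 0x26]
t3 = [0x26, 0x26, 0xf9, 0x83, 0xb6, 0xb6, 0xbd, 0x76]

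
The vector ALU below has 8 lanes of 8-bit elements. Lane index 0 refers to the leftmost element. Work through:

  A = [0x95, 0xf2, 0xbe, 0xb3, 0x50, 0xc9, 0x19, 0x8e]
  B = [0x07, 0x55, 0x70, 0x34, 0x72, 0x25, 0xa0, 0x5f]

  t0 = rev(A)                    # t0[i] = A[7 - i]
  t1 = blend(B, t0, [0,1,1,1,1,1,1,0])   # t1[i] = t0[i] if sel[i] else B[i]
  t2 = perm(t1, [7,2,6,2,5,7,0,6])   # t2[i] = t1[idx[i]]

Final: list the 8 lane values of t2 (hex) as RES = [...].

RES = [ 0x5f  0xc9  0xf2  0xc9  0xbe  0x5f  0x07  0xf2 ]

→ t0 |8e|19|c9|50|b3|be|f2|95|
→ t1 |07|19|c9|50|b3|be|f2|5f|
→ t2 |5f|c9|f2|c9|be|5f|07|f2|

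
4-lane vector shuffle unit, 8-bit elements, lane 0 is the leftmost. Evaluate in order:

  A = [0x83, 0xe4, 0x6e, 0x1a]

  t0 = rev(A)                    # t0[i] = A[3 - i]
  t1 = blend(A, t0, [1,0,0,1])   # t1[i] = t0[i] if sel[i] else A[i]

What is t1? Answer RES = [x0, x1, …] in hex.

→ t0 |1a|6e|e4|83|
→ t1 |1a|e4|6e|83|

RES = [ 0x1a  0xe4  0x6e  0x83 ]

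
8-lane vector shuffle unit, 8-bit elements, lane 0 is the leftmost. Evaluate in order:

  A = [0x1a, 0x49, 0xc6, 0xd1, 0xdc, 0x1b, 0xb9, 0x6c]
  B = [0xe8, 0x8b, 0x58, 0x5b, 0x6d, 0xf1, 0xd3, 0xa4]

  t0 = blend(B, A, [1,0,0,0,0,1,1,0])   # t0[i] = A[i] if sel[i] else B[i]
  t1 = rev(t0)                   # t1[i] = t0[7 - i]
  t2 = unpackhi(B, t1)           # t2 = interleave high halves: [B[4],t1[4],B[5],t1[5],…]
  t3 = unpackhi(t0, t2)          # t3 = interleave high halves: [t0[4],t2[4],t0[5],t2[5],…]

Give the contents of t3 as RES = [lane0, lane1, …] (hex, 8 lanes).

RES = [0x6d, 0xd3, 0x1b, 0x8b, 0xb9, 0xa4, 0xa4, 0x1a]

  t0: 1a 8b 58 5b 6d 1b b9 a4
  t1: a4 b9 1b 6d 5b 58 8b 1a
  t2: 6d 5b f1 58 d3 8b a4 1a
  t3: 6d d3 1b 8b b9 a4 a4 1a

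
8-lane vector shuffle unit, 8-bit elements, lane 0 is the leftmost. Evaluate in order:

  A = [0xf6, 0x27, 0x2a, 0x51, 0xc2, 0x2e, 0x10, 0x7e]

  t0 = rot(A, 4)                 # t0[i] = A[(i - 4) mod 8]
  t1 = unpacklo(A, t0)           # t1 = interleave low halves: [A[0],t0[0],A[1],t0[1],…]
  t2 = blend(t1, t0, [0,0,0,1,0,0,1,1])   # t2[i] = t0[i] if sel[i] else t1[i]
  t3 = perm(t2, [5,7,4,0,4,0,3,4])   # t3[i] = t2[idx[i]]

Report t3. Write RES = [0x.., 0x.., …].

→ t0 |c2|2e|10|7e|f6|27|2a|51|
→ t1 |f6|c2|27|2e|2a|10|51|7e|
→ t2 |f6|c2|27|7e|2a|10|2a|51|
→ t3 |10|51|2a|f6|2a|f6|7e|2a|

RES = [0x10, 0x51, 0x2a, 0xf6, 0x2a, 0xf6, 0x7e, 0x2a]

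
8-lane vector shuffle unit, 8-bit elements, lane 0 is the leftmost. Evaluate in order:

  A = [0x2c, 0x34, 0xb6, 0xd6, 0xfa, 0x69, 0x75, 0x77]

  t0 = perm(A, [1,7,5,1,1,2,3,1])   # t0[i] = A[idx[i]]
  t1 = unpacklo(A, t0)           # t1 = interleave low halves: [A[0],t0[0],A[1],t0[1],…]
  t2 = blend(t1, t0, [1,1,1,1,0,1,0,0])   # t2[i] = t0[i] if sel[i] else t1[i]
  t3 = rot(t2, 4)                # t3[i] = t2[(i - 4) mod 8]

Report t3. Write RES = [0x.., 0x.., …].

RES = [0xb6, 0xb6, 0xd6, 0x34, 0x34, 0x77, 0x69, 0x34]

t0 = [0x34, 0x77, 0x69, 0x34, 0x34, 0xb6, 0xd6, 0x34]
t1 = [0x2c, 0x34, 0x34, 0x77, 0xb6, 0x69, 0xd6, 0x34]
t2 = [0x34, 0x77, 0x69, 0x34, 0xb6, 0xb6, 0xd6, 0x34]
t3 = [0xb6, 0xb6, 0xd6, 0x34, 0x34, 0x77, 0x69, 0x34]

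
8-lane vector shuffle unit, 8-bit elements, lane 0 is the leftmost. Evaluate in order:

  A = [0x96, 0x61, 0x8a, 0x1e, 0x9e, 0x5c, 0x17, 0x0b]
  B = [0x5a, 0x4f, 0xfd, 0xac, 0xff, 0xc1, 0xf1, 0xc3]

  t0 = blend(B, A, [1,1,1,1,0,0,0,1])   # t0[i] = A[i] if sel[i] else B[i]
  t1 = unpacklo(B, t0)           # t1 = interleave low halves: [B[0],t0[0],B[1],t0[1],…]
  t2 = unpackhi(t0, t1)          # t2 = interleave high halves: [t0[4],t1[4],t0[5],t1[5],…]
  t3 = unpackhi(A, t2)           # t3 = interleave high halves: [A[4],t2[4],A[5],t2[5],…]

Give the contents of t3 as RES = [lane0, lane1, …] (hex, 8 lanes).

RES = [0x9e, 0xf1, 0x5c, 0xac, 0x17, 0x0b, 0x0b, 0x1e]

  t0: 96 61 8a 1e ff c1 f1 0b
  t1: 5a 96 4f 61 fd 8a ac 1e
  t2: ff fd c1 8a f1 ac 0b 1e
  t3: 9e f1 5c ac 17 0b 0b 1e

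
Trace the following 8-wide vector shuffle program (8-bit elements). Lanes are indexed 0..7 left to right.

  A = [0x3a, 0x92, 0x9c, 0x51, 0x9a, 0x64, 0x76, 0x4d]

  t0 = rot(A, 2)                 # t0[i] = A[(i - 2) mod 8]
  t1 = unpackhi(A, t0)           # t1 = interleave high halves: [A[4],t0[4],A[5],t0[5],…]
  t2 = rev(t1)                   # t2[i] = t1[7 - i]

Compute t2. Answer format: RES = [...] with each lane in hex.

RES = [ 0x64  0x4d  0x9a  0x76  0x51  0x64  0x9c  0x9a ]

t0 = [0x76, 0x4d, 0x3a, 0x92, 0x9c, 0x51, 0x9a, 0x64]
t1 = [0x9a, 0x9c, 0x64, 0x51, 0x76, 0x9a, 0x4d, 0x64]
t2 = [0x64, 0x4d, 0x9a, 0x76, 0x51, 0x64, 0x9c, 0x9a]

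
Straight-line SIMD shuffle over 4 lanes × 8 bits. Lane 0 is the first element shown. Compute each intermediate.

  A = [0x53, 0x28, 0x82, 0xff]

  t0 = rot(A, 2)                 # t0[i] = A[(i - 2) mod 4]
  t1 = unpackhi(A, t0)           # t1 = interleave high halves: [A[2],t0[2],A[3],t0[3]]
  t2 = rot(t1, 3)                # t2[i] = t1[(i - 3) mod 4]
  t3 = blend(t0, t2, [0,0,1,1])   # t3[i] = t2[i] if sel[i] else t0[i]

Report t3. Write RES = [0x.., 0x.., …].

t0 = [0x82, 0xff, 0x53, 0x28]
t1 = [0x82, 0x53, 0xff, 0x28]
t2 = [0x53, 0xff, 0x28, 0x82]
t3 = [0x82, 0xff, 0x28, 0x82]

RES = [0x82, 0xff, 0x28, 0x82]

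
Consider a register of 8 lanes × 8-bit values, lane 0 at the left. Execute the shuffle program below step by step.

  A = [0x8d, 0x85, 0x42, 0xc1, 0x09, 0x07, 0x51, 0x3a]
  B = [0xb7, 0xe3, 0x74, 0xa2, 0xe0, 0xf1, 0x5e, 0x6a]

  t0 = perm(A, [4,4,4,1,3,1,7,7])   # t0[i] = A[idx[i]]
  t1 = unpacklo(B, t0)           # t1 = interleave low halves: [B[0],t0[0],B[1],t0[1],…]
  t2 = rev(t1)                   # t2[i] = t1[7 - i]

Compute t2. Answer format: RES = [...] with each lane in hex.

RES = [0x85, 0xa2, 0x09, 0x74, 0x09, 0xe3, 0x09, 0xb7]

→ t0 |09|09|09|85|c1|85|3a|3a|
→ t1 |b7|09|e3|09|74|09|a2|85|
→ t2 |85|a2|09|74|09|e3|09|b7|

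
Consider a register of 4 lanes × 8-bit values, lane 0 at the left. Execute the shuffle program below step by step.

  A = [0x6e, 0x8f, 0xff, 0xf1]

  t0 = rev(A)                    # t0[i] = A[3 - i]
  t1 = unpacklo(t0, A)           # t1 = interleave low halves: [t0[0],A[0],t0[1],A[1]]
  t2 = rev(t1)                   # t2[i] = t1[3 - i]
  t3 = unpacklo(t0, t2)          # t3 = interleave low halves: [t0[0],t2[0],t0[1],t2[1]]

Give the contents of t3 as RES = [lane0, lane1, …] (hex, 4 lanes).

RES = [0xf1, 0x8f, 0xff, 0xff]

t0 = [0xf1, 0xff, 0x8f, 0x6e]
t1 = [0xf1, 0x6e, 0xff, 0x8f]
t2 = [0x8f, 0xff, 0x6e, 0xf1]
t3 = [0xf1, 0x8f, 0xff, 0xff]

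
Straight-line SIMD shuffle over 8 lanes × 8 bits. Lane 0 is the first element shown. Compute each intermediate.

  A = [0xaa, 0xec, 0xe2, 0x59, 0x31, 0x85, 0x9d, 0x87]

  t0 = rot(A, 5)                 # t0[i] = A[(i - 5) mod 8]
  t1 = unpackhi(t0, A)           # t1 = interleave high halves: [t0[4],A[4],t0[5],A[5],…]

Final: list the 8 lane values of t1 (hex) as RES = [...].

RES = [0x87, 0x31, 0xaa, 0x85, 0xec, 0x9d, 0xe2, 0x87]

→ t0 |59|31|85|9d|87|aa|ec|e2|
→ t1 |87|31|aa|85|ec|9d|e2|87|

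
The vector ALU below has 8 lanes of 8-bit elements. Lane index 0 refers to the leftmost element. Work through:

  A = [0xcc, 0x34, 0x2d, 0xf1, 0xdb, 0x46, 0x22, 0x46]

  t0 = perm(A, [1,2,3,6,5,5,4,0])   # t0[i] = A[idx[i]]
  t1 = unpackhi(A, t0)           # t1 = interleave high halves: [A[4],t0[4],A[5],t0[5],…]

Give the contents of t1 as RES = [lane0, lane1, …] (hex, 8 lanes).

RES = [ 0xdb  0x46  0x46  0x46  0x22  0xdb  0x46  0xcc ]

  t0: 34 2d f1 22 46 46 db cc
  t1: db 46 46 46 22 db 46 cc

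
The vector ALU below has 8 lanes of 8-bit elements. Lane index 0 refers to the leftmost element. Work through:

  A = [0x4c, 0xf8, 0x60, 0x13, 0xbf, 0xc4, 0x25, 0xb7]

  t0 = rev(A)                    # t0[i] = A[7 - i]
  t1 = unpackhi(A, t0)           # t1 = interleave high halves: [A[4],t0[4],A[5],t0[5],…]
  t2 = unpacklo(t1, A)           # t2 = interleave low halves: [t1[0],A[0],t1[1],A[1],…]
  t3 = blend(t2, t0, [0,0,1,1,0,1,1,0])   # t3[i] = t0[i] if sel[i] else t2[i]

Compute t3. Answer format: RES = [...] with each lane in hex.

RES = [ 0xbf  0x4c  0xc4  0xbf  0xc4  0x60  0xf8  0x13 ]

  t0: b7 25 c4 bf 13 60 f8 4c
  t1: bf 13 c4 60 25 f8 b7 4c
  t2: bf 4c 13 f8 c4 60 60 13
  t3: bf 4c c4 bf c4 60 f8 13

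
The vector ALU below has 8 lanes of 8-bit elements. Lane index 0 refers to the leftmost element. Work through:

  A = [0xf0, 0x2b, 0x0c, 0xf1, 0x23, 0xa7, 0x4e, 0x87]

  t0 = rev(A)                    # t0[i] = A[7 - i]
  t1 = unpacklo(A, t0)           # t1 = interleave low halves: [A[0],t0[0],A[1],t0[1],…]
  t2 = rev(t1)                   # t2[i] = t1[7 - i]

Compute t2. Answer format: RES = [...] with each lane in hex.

t0 = [0x87, 0x4e, 0xa7, 0x23, 0xf1, 0x0c, 0x2b, 0xf0]
t1 = [0xf0, 0x87, 0x2b, 0x4e, 0x0c, 0xa7, 0xf1, 0x23]
t2 = [0x23, 0xf1, 0xa7, 0x0c, 0x4e, 0x2b, 0x87, 0xf0]

RES = [ 0x23  0xf1  0xa7  0x0c  0x4e  0x2b  0x87  0xf0 ]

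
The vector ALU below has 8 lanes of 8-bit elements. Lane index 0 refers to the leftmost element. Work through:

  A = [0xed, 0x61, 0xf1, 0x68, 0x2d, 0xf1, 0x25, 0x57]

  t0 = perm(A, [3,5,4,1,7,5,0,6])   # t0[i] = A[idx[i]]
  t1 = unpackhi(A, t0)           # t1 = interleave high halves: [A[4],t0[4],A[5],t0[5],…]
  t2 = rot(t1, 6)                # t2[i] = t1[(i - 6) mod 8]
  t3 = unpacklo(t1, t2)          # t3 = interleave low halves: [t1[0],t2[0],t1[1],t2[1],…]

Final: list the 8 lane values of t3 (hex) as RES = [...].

  t0: 68 f1 2d 61 57 f1 ed 25
  t1: 2d 57 f1 f1 25 ed 57 25
  t2: f1 f1 25 ed 57 25 2d 57
  t3: 2d f1 57 f1 f1 25 f1 ed

RES = [0x2d, 0xf1, 0x57, 0xf1, 0xf1, 0x25, 0xf1, 0xed]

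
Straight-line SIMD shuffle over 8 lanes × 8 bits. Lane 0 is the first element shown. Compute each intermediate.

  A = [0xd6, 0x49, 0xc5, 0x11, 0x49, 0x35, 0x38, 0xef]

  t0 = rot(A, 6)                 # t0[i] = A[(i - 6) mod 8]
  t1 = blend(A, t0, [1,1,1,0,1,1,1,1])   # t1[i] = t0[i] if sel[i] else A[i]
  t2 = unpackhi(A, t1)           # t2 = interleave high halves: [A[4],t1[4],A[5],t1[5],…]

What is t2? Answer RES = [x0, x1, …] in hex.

RES = [0x49, 0x38, 0x35, 0xef, 0x38, 0xd6, 0xef, 0x49]

→ t0 |c5|11|49|35|38|ef|d6|49|
→ t1 |c5|11|49|11|38|ef|d6|49|
→ t2 |49|38|35|ef|38|d6|ef|49|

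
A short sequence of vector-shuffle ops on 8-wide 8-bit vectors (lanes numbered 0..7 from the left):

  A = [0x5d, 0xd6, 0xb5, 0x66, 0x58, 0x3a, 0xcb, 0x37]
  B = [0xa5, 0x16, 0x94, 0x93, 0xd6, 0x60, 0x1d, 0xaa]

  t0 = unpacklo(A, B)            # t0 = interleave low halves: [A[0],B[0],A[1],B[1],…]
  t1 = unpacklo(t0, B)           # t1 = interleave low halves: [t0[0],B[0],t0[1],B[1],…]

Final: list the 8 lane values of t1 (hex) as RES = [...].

→ t0 |5d|a5|d6|16|b5|94|66|93|
→ t1 |5d|a5|a5|16|d6|94|16|93|

RES = [0x5d, 0xa5, 0xa5, 0x16, 0xd6, 0x94, 0x16, 0x93]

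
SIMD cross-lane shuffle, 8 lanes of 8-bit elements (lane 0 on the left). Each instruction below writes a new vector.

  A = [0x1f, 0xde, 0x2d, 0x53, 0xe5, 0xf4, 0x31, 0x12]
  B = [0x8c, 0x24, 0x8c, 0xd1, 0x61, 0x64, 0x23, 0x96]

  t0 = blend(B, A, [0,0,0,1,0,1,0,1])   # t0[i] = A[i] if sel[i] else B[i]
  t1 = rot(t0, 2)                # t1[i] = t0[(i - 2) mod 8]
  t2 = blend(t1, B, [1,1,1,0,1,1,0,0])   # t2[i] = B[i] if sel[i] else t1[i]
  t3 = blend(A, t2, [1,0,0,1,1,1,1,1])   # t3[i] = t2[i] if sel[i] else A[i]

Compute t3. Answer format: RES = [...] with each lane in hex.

t0 = [0x8c, 0x24, 0x8c, 0x53, 0x61, 0xf4, 0x23, 0x12]
t1 = [0x23, 0x12, 0x8c, 0x24, 0x8c, 0x53, 0x61, 0xf4]
t2 = [0x8c, 0x24, 0x8c, 0x24, 0x61, 0x64, 0x61, 0xf4]
t3 = [0x8c, 0xde, 0x2d, 0x24, 0x61, 0x64, 0x61, 0xf4]

RES = [0x8c, 0xde, 0x2d, 0x24, 0x61, 0x64, 0x61, 0xf4]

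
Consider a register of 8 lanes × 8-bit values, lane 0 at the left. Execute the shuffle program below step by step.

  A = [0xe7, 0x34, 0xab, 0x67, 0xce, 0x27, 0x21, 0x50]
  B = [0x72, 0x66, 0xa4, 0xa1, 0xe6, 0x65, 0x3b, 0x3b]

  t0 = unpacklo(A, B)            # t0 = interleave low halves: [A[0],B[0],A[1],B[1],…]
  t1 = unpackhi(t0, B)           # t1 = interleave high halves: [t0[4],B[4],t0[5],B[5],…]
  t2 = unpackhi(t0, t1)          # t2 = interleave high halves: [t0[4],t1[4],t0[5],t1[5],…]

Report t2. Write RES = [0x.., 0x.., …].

t0 = [0xe7, 0x72, 0x34, 0x66, 0xab, 0xa4, 0x67, 0xa1]
t1 = [0xab, 0xe6, 0xa4, 0x65, 0x67, 0x3b, 0xa1, 0x3b]
t2 = [0xab, 0x67, 0xa4, 0x3b, 0x67, 0xa1, 0xa1, 0x3b]

RES = [ 0xab  0x67  0xa4  0x3b  0x67  0xa1  0xa1  0x3b ]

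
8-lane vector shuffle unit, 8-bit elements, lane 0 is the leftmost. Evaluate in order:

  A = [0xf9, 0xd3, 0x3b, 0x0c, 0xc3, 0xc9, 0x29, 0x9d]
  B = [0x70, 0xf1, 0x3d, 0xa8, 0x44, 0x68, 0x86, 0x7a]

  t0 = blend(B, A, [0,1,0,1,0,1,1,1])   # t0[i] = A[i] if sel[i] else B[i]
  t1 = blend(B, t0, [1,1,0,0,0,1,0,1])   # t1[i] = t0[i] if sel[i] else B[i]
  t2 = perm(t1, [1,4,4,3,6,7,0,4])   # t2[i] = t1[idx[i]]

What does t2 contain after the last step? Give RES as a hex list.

t0 = [0x70, 0xd3, 0x3d, 0x0c, 0x44, 0xc9, 0x29, 0x9d]
t1 = [0x70, 0xd3, 0x3d, 0xa8, 0x44, 0xc9, 0x86, 0x9d]
t2 = [0xd3, 0x44, 0x44, 0xa8, 0x86, 0x9d, 0x70, 0x44]

RES = [0xd3, 0x44, 0x44, 0xa8, 0x86, 0x9d, 0x70, 0x44]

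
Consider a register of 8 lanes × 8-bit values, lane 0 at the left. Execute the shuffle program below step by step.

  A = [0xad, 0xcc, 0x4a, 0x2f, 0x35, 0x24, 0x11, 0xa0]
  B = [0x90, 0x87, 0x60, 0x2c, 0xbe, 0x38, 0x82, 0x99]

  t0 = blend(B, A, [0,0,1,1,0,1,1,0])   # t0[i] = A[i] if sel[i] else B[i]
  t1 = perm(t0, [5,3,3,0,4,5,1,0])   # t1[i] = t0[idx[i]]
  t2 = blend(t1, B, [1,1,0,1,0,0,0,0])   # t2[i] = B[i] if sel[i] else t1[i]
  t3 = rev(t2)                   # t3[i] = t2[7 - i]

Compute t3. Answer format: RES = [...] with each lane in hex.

→ t0 |90|87|4a|2f|be|24|11|99|
→ t1 |24|2f|2f|90|be|24|87|90|
→ t2 |90|87|2f|2c|be|24|87|90|
→ t3 |90|87|24|be|2c|2f|87|90|

RES = [ 0x90  0x87  0x24  0xbe  0x2c  0x2f  0x87  0x90 ]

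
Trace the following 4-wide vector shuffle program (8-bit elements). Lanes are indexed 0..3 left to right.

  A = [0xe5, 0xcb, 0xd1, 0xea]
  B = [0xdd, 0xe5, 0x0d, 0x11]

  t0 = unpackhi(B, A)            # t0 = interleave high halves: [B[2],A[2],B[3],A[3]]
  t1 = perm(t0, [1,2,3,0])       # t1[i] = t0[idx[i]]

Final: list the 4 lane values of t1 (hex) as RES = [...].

RES = [ 0xd1  0x11  0xea  0x0d ]

→ t0 |0d|d1|11|ea|
→ t1 |d1|11|ea|0d|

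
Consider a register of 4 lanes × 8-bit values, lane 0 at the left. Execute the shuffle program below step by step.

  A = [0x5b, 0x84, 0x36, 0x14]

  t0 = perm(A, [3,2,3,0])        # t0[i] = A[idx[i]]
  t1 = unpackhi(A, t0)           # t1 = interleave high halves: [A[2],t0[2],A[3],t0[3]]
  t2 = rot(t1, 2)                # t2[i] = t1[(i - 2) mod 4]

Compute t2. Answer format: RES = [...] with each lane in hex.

RES = [0x14, 0x5b, 0x36, 0x14]

→ t0 |14|36|14|5b|
→ t1 |36|14|14|5b|
→ t2 |14|5b|36|14|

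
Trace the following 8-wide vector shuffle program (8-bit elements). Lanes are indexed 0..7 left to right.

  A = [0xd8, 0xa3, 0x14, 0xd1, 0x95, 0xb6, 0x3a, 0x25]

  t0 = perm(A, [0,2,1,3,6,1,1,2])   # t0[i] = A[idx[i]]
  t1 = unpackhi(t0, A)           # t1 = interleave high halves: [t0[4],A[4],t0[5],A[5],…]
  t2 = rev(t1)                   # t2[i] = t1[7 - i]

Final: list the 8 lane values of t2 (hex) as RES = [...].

t0 = [0xd8, 0x14, 0xa3, 0xd1, 0x3a, 0xa3, 0xa3, 0x14]
t1 = [0x3a, 0x95, 0xa3, 0xb6, 0xa3, 0x3a, 0x14, 0x25]
t2 = [0x25, 0x14, 0x3a, 0xa3, 0xb6, 0xa3, 0x95, 0x3a]

RES = [ 0x25  0x14  0x3a  0xa3  0xb6  0xa3  0x95  0x3a ]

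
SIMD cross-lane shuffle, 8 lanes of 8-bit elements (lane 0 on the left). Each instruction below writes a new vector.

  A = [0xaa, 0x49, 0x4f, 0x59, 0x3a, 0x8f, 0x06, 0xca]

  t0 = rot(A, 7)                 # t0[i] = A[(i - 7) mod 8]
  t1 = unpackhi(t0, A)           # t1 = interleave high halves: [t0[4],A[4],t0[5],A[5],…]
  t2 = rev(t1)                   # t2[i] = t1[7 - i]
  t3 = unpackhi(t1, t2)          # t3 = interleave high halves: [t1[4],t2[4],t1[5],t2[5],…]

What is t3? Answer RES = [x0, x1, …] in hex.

t0 = [0x49, 0x4f, 0x59, 0x3a, 0x8f, 0x06, 0xca, 0xaa]
t1 = [0x8f, 0x3a, 0x06, 0x8f, 0xca, 0x06, 0xaa, 0xca]
t2 = [0xca, 0xaa, 0x06, 0xca, 0x8f, 0x06, 0x3a, 0x8f]
t3 = [0xca, 0x8f, 0x06, 0x06, 0xaa, 0x3a, 0xca, 0x8f]

RES = [0xca, 0x8f, 0x06, 0x06, 0xaa, 0x3a, 0xca, 0x8f]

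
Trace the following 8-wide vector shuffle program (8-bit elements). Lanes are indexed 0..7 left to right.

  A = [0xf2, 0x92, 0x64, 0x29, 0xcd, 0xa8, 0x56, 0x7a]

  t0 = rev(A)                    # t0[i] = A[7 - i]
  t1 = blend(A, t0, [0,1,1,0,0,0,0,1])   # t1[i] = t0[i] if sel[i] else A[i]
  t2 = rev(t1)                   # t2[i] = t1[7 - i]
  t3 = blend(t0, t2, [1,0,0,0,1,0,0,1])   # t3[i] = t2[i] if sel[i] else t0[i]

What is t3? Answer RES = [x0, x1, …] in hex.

  t0: 7a 56 a8 cd 29 64 92 f2
  t1: f2 56 a8 29 cd a8 56 f2
  t2: f2 56 a8 cd 29 a8 56 f2
  t3: f2 56 a8 cd 29 64 92 f2

RES = [0xf2, 0x56, 0xa8, 0xcd, 0x29, 0x64, 0x92, 0xf2]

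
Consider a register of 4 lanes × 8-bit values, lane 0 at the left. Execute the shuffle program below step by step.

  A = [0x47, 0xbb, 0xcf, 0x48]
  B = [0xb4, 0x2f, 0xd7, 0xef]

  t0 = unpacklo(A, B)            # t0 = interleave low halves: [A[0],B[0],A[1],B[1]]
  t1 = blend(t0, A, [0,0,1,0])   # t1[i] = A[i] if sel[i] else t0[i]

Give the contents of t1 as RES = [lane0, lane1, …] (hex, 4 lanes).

t0 = [0x47, 0xb4, 0xbb, 0x2f]
t1 = [0x47, 0xb4, 0xcf, 0x2f]

RES = [0x47, 0xb4, 0xcf, 0x2f]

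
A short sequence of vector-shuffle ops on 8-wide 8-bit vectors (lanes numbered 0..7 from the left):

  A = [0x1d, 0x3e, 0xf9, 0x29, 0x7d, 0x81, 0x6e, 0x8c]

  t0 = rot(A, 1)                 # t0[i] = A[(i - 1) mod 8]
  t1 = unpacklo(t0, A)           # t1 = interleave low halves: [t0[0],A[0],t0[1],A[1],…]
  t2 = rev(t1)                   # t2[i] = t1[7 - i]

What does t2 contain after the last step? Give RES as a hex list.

RES = [ 0x29  0xf9  0xf9  0x3e  0x3e  0x1d  0x1d  0x8c ]

→ t0 |8c|1d|3e|f9|29|7d|81|6e|
→ t1 |8c|1d|1d|3e|3e|f9|f9|29|
→ t2 |29|f9|f9|3e|3e|1d|1d|8c|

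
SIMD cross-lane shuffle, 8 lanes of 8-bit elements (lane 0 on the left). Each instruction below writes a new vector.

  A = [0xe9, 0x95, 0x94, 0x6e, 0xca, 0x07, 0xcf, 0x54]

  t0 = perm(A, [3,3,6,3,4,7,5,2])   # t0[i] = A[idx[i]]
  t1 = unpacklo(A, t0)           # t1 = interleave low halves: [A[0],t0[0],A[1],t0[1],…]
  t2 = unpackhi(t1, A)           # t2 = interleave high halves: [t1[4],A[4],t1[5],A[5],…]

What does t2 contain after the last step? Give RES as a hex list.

  t0: 6e 6e cf 6e ca 54 07 94
  t1: e9 6e 95 6e 94 cf 6e 6e
  t2: 94 ca cf 07 6e cf 6e 54

RES = [0x94, 0xca, 0xcf, 0x07, 0x6e, 0xcf, 0x6e, 0x54]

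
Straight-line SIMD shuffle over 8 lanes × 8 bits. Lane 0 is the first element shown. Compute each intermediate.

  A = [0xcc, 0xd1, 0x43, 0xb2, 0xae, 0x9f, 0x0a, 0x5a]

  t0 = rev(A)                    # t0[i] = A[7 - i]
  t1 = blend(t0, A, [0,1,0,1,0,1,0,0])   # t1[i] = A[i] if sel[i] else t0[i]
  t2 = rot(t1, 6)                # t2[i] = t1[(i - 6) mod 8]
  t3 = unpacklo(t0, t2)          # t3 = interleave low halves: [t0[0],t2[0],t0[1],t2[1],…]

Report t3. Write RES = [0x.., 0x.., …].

RES = [ 0x5a  0x9f  0x0a  0xb2  0x9f  0xb2  0xae  0x9f ]

  t0: 5a 0a 9f ae b2 43 d1 cc
  t1: 5a d1 9f b2 b2 9f d1 cc
  t2: 9f b2 b2 9f d1 cc 5a d1
  t3: 5a 9f 0a b2 9f b2 ae 9f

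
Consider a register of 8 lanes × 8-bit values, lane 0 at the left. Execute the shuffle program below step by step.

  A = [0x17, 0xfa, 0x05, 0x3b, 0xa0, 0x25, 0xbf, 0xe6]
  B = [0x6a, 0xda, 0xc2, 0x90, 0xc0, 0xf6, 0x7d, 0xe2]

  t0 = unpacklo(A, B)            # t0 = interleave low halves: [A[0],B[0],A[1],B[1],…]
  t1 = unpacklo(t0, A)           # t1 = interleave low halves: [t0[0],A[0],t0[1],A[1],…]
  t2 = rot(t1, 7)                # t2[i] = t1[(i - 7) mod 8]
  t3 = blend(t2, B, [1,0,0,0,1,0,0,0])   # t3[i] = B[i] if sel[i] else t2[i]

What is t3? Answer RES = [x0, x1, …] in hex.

RES = [ 0x6a  0x6a  0xfa  0xfa  0xc0  0xda  0x3b  0x17 ]

→ t0 |17|6a|fa|da|05|c2|3b|90|
→ t1 |17|17|6a|fa|fa|05|da|3b|
→ t2 |17|6a|fa|fa|05|da|3b|17|
→ t3 |6a|6a|fa|fa|c0|da|3b|17|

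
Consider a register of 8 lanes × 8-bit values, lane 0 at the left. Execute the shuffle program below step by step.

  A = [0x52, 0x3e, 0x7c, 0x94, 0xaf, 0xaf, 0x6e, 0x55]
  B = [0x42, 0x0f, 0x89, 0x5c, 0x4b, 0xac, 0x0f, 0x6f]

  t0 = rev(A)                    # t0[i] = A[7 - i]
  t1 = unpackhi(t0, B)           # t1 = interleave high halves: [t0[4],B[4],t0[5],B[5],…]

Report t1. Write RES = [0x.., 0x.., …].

RES = [ 0x94  0x4b  0x7c  0xac  0x3e  0x0f  0x52  0x6f ]

  t0: 55 6e af af 94 7c 3e 52
  t1: 94 4b 7c ac 3e 0f 52 6f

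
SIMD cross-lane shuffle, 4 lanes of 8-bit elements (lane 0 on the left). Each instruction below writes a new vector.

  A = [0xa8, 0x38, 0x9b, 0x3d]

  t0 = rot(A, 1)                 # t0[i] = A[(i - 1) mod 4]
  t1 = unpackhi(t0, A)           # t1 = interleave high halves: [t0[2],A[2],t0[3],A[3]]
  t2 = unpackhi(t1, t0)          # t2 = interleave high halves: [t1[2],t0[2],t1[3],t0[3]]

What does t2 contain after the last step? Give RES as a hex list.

→ t0 |3d|a8|38|9b|
→ t1 |38|9b|9b|3d|
→ t2 |9b|38|3d|9b|

RES = [ 0x9b  0x38  0x3d  0x9b ]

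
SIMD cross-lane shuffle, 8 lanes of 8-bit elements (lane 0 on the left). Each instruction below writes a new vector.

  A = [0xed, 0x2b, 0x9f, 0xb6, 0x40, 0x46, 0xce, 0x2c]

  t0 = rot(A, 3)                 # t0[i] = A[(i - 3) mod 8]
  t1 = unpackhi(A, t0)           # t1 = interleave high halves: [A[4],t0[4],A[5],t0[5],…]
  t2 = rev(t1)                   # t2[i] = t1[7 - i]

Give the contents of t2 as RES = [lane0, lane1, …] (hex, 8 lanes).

RES = [ 0x40  0x2c  0xb6  0xce  0x9f  0x46  0x2b  0x40 ]

t0 = [0x46, 0xce, 0x2c, 0xed, 0x2b, 0x9f, 0xb6, 0x40]
t1 = [0x40, 0x2b, 0x46, 0x9f, 0xce, 0xb6, 0x2c, 0x40]
t2 = [0x40, 0x2c, 0xb6, 0xce, 0x9f, 0x46, 0x2b, 0x40]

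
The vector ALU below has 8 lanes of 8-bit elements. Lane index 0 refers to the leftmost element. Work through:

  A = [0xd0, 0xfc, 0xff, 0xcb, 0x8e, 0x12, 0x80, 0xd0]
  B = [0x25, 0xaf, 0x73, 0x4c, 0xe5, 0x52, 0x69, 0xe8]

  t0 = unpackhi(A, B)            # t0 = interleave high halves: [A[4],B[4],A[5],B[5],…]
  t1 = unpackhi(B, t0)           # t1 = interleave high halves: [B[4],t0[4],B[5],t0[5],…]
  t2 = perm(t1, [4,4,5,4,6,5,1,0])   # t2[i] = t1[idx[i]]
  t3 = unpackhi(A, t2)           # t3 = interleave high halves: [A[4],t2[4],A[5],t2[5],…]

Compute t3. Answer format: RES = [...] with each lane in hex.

→ t0 |8e|e5|12|52|80|69|d0|e8|
→ t1 |e5|80|52|69|69|d0|e8|e8|
→ t2 |69|69|d0|69|e8|d0|80|e5|
→ t3 |8e|e8|12|d0|80|80|d0|e5|

RES = [0x8e, 0xe8, 0x12, 0xd0, 0x80, 0x80, 0xd0, 0xe5]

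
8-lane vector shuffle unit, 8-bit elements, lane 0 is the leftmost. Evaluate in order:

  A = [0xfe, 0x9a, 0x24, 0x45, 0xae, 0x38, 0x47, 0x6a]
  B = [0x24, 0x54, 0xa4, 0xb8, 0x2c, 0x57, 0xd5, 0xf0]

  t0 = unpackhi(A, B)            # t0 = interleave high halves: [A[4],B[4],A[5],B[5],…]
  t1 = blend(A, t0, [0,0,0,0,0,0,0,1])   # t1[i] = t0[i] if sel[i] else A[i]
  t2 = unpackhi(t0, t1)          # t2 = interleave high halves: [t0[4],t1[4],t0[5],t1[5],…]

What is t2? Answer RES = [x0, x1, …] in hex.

t0 = [0xae, 0x2c, 0x38, 0x57, 0x47, 0xd5, 0x6a, 0xf0]
t1 = [0xfe, 0x9a, 0x24, 0x45, 0xae, 0x38, 0x47, 0xf0]
t2 = [0x47, 0xae, 0xd5, 0x38, 0x6a, 0x47, 0xf0, 0xf0]

RES = [0x47, 0xae, 0xd5, 0x38, 0x6a, 0x47, 0xf0, 0xf0]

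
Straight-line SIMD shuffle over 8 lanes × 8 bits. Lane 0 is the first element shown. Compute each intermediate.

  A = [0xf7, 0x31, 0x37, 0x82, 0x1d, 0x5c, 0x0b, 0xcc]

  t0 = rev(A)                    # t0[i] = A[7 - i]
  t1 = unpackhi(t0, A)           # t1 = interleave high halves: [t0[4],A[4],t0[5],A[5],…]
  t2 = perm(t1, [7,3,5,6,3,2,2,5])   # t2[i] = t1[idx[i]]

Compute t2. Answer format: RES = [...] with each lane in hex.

  t0: cc 0b 5c 1d 82 37 31 f7
  t1: 82 1d 37 5c 31 0b f7 cc
  t2: cc 5c 0b f7 5c 37 37 0b

RES = [0xcc, 0x5c, 0x0b, 0xf7, 0x5c, 0x37, 0x37, 0x0b]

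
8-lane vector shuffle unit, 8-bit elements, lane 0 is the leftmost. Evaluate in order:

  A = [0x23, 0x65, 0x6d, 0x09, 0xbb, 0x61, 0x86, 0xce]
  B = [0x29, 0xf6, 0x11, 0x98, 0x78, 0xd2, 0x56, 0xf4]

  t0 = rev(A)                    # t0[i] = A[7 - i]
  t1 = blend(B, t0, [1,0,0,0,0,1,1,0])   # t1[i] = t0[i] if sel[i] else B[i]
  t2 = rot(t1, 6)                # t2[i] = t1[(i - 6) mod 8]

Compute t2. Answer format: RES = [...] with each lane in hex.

RES = [0x11, 0x98, 0x78, 0x6d, 0x65, 0xf4, 0xce, 0xf6]

  t0: ce 86 61 bb 09 6d 65 23
  t1: ce f6 11 98 78 6d 65 f4
  t2: 11 98 78 6d 65 f4 ce f6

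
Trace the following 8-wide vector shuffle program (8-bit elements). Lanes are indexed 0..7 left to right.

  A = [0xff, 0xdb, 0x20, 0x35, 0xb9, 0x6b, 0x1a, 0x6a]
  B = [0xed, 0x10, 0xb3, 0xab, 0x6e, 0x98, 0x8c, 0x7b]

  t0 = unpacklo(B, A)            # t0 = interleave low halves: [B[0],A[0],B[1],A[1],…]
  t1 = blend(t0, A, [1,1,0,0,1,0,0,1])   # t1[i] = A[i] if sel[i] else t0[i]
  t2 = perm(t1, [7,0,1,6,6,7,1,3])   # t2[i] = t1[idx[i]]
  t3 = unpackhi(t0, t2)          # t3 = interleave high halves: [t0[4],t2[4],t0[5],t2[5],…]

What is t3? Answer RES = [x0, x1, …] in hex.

RES = [ 0xb3  0xab  0x20  0x6a  0xab  0xdb  0x35  0xdb ]

t0 = [0xed, 0xff, 0x10, 0xdb, 0xb3, 0x20, 0xab, 0x35]
t1 = [0xff, 0xdb, 0x10, 0xdb, 0xb9, 0x20, 0xab, 0x6a]
t2 = [0x6a, 0xff, 0xdb, 0xab, 0xab, 0x6a, 0xdb, 0xdb]
t3 = [0xb3, 0xab, 0x20, 0x6a, 0xab, 0xdb, 0x35, 0xdb]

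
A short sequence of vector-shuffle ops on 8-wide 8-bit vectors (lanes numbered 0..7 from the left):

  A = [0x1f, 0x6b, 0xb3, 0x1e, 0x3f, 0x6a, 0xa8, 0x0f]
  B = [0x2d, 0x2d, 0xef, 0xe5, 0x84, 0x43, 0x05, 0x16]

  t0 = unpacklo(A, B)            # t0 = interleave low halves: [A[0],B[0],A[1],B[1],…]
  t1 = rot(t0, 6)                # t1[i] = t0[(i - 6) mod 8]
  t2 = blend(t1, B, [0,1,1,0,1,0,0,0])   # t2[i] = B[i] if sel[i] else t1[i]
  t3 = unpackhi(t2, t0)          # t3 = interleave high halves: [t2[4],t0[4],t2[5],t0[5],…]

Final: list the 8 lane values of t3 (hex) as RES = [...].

RES = [0x84, 0xb3, 0xe5, 0xef, 0x1f, 0x1e, 0x2d, 0xe5]

  t0: 1f 2d 6b 2d b3 ef 1e e5
  t1: 6b 2d b3 ef 1e e5 1f 2d
  t2: 6b 2d ef ef 84 e5 1f 2d
  t3: 84 b3 e5 ef 1f 1e 2d e5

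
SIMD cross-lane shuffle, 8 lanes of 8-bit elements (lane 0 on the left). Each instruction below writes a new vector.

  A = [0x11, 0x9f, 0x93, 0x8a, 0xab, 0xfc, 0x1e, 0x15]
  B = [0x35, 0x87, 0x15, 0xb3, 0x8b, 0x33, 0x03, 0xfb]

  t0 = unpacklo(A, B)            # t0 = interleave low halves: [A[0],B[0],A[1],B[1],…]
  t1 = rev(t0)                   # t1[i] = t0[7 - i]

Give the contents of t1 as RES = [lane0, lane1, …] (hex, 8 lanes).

RES = [0xb3, 0x8a, 0x15, 0x93, 0x87, 0x9f, 0x35, 0x11]

→ t0 |11|35|9f|87|93|15|8a|b3|
→ t1 |b3|8a|15|93|87|9f|35|11|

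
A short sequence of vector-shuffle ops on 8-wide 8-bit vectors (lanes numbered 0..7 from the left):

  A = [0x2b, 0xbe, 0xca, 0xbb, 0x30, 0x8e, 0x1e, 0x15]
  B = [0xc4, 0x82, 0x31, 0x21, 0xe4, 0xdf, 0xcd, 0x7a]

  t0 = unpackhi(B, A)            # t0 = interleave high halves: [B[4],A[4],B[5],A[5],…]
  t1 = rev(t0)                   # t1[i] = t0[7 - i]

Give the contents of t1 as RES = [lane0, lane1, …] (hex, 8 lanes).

RES = [0x15, 0x7a, 0x1e, 0xcd, 0x8e, 0xdf, 0x30, 0xe4]

t0 = [0xe4, 0x30, 0xdf, 0x8e, 0xcd, 0x1e, 0x7a, 0x15]
t1 = [0x15, 0x7a, 0x1e, 0xcd, 0x8e, 0xdf, 0x30, 0xe4]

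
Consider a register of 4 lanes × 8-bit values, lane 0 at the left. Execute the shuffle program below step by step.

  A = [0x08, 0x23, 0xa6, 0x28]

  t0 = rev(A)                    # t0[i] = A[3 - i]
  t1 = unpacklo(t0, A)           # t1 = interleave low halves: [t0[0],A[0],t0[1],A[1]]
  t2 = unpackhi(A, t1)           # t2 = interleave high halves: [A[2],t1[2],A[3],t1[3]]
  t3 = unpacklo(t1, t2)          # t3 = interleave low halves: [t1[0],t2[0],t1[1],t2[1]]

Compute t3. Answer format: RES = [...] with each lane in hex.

RES = [0x28, 0xa6, 0x08, 0xa6]

t0 = [0x28, 0xa6, 0x23, 0x08]
t1 = [0x28, 0x08, 0xa6, 0x23]
t2 = [0xa6, 0xa6, 0x28, 0x23]
t3 = [0x28, 0xa6, 0x08, 0xa6]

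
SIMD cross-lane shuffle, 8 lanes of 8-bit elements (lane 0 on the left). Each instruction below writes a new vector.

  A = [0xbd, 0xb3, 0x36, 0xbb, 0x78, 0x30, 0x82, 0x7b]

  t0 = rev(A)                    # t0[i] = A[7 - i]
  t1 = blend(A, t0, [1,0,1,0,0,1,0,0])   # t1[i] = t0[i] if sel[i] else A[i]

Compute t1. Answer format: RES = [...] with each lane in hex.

RES = [ 0x7b  0xb3  0x30  0xbb  0x78  0x36  0x82  0x7b ]

→ t0 |7b|82|30|78|bb|36|b3|bd|
→ t1 |7b|b3|30|bb|78|36|82|7b|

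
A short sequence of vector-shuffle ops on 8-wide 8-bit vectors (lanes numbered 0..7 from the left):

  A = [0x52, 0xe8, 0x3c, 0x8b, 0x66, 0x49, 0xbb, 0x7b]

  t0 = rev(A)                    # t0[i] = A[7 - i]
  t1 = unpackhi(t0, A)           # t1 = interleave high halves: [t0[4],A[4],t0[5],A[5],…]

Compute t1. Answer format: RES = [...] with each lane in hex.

→ t0 |7b|bb|49|66|8b|3c|e8|52|
→ t1 |8b|66|3c|49|e8|bb|52|7b|

RES = [ 0x8b  0x66  0x3c  0x49  0xe8  0xbb  0x52  0x7b ]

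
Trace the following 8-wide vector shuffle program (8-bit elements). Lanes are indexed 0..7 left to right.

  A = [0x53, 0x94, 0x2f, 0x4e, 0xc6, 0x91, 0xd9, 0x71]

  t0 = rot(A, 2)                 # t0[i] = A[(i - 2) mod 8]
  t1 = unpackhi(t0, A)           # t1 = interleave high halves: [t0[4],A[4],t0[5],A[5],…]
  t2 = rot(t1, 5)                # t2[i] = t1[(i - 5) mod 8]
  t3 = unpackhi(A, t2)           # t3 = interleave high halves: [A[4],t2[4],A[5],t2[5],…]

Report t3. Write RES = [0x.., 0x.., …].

t0 = [0xd9, 0x71, 0x53, 0x94, 0x2f, 0x4e, 0xc6, 0x91]
t1 = [0x2f, 0xc6, 0x4e, 0x91, 0xc6, 0xd9, 0x91, 0x71]
t2 = [0x91, 0xc6, 0xd9, 0x91, 0x71, 0x2f, 0xc6, 0x4e]
t3 = [0xc6, 0x71, 0x91, 0x2f, 0xd9, 0xc6, 0x71, 0x4e]

RES = [ 0xc6  0x71  0x91  0x2f  0xd9  0xc6  0x71  0x4e ]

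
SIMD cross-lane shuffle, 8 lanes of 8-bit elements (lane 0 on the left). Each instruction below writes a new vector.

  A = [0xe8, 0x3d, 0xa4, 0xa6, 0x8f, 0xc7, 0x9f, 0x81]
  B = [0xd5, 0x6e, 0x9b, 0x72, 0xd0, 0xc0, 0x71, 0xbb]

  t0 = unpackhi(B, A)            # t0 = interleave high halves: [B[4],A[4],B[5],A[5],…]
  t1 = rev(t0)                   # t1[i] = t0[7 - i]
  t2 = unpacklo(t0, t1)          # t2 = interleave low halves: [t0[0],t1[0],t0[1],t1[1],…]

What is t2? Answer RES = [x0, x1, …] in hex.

RES = [ 0xd0  0x81  0x8f  0xbb  0xc0  0x9f  0xc7  0x71 ]

  t0: d0 8f c0 c7 71 9f bb 81
  t1: 81 bb 9f 71 c7 c0 8f d0
  t2: d0 81 8f bb c0 9f c7 71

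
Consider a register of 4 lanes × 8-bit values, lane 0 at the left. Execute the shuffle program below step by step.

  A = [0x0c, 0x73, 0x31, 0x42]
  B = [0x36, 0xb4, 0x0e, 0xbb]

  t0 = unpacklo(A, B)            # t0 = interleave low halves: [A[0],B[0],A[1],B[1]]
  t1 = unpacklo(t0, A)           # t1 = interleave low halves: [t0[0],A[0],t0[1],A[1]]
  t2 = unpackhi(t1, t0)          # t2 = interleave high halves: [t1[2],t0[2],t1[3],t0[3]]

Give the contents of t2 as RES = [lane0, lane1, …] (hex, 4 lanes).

t0 = [0x0c, 0x36, 0x73, 0xb4]
t1 = [0x0c, 0x0c, 0x36, 0x73]
t2 = [0x36, 0x73, 0x73, 0xb4]

RES = [ 0x36  0x73  0x73  0xb4 ]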